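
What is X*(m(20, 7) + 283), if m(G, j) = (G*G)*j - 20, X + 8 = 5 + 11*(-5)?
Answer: -177654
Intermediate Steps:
X = -58 (X = -8 + (5 + 11*(-5)) = -8 + (5 - 55) = -8 - 50 = -58)
m(G, j) = -20 + j*G² (m(G, j) = G²*j - 20 = j*G² - 20 = -20 + j*G²)
X*(m(20, 7) + 283) = -58*((-20 + 7*20²) + 283) = -58*((-20 + 7*400) + 283) = -58*((-20 + 2800) + 283) = -58*(2780 + 283) = -58*3063 = -177654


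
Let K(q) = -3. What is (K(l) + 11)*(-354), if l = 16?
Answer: -2832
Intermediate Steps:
(K(l) + 11)*(-354) = (-3 + 11)*(-354) = 8*(-354) = -2832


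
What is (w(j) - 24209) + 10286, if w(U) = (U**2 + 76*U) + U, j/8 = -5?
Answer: -15403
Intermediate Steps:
j = -40 (j = 8*(-5) = -40)
w(U) = U**2 + 77*U
(w(j) - 24209) + 10286 = (-40*(77 - 40) - 24209) + 10286 = (-40*37 - 24209) + 10286 = (-1480 - 24209) + 10286 = -25689 + 10286 = -15403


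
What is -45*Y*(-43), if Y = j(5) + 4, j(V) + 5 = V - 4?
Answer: 0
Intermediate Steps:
j(V) = -9 + V (j(V) = -5 + (V - 4) = -5 + (-4 + V) = -9 + V)
Y = 0 (Y = (-9 + 5) + 4 = -4 + 4 = 0)
-45*Y*(-43) = -45*0*(-43) = 0*(-43) = 0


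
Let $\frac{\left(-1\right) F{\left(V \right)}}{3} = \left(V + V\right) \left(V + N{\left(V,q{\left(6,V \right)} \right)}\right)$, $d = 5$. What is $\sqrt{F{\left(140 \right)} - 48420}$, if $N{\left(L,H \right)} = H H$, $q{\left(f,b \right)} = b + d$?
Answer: $6 i \sqrt{495195} \approx 4222.2 i$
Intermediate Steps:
$q{\left(f,b \right)} = 5 + b$ ($q{\left(f,b \right)} = b + 5 = 5 + b$)
$N{\left(L,H \right)} = H^{2}$
$F{\left(V \right)} = - 6 V \left(V + \left(5 + V\right)^{2}\right)$ ($F{\left(V \right)} = - 3 \left(V + V\right) \left(V + \left(5 + V\right)^{2}\right) = - 3 \cdot 2 V \left(V + \left(5 + V\right)^{2}\right) = - 6 V \left(V + \left(5 + V\right)^{2}\right)$)
$\sqrt{F{\left(140 \right)} - 48420} = \sqrt{\left(-6\right) 140 \left(140 + \left(5 + 140\right)^{2}\right) - 48420} = \sqrt{\left(-6\right) 140 \left(140 + 145^{2}\right) - 48420} = \sqrt{\left(-6\right) 140 \left(140 + 21025\right) - 48420} = \sqrt{\left(-6\right) 140 \cdot 21165 - 48420} = \sqrt{-17778600 - 48420} = \sqrt{-17827020} = 6 i \sqrt{495195}$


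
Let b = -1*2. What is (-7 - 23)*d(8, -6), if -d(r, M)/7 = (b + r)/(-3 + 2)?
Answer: -1260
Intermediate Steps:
b = -2
d(r, M) = -14 + 7*r (d(r, M) = -7*(-2 + r)/(-3 + 2) = -7*(-2 + r)/(-1) = -7*(-2 + r)*(-1) = -7*(2 - r) = -14 + 7*r)
(-7 - 23)*d(8, -6) = (-7 - 23)*(-14 + 7*8) = -30*(-14 + 56) = -30*42 = -1260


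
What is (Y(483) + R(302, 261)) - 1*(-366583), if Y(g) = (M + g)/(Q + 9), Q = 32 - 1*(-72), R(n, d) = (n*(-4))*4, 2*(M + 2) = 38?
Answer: 40878363/113 ≈ 3.6176e+5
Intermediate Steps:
M = 17 (M = -2 + (½)*38 = -2 + 19 = 17)
R(n, d) = -16*n (R(n, d) = -4*n*4 = -16*n)
Q = 104 (Q = 32 + 72 = 104)
Y(g) = 17/113 + g/113 (Y(g) = (17 + g)/(104 + 9) = (17 + g)/113 = (17 + g)*(1/113) = 17/113 + g/113)
(Y(483) + R(302, 261)) - 1*(-366583) = ((17/113 + (1/113)*483) - 16*302) - 1*(-366583) = ((17/113 + 483/113) - 4832) + 366583 = (500/113 - 4832) + 366583 = -545516/113 + 366583 = 40878363/113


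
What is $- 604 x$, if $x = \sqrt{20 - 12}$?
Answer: $- 1208 \sqrt{2} \approx -1708.4$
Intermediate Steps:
$x = 2 \sqrt{2}$ ($x = \sqrt{8} = 2 \sqrt{2} \approx 2.8284$)
$- 604 x = - 604 \cdot 2 \sqrt{2} = - 1208 \sqrt{2}$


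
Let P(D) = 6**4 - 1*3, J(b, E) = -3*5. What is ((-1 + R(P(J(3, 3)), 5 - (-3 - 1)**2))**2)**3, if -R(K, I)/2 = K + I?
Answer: 284789659725872015625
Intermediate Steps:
J(b, E) = -15
P(D) = 1293 (P(D) = 1296 - 3 = 1293)
R(K, I) = -2*I - 2*K (R(K, I) = -2*(K + I) = -2*(I + K) = -2*I - 2*K)
((-1 + R(P(J(3, 3)), 5 - (-3 - 1)**2))**2)**3 = ((-1 + (-2*(5 - (-3 - 1)**2) - 2*1293))**2)**3 = ((-1 + (-2*(5 - 1*(-4)**2) - 2586))**2)**3 = ((-1 + (-2*(5 - 1*16) - 2586))**2)**3 = ((-1 + (-2*(5 - 16) - 2586))**2)**3 = ((-1 + (-2*(-11) - 2586))**2)**3 = ((-1 + (22 - 2586))**2)**3 = ((-1 - 2564)**2)**3 = ((-2565)**2)**3 = 6579225**3 = 284789659725872015625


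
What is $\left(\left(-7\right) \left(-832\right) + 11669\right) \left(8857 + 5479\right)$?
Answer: $250779648$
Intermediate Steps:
$\left(\left(-7\right) \left(-832\right) + 11669\right) \left(8857 + 5479\right) = \left(5824 + 11669\right) 14336 = 17493 \cdot 14336 = 250779648$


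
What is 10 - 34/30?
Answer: 133/15 ≈ 8.8667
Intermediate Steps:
10 - 34/30 = 10 - 34*1/30 = 10 - 17/15 = 133/15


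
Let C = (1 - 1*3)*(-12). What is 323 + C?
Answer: 347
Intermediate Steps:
C = 24 (C = (1 - 3)*(-12) = -2*(-12) = 24)
323 + C = 323 + 24 = 347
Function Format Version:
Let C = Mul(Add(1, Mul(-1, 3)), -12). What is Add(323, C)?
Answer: 347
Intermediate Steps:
C = 24 (C = Mul(Add(1, -3), -12) = Mul(-2, -12) = 24)
Add(323, C) = Add(323, 24) = 347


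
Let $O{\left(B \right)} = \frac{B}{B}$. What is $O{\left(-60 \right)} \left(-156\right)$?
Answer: $-156$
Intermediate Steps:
$O{\left(B \right)} = 1$
$O{\left(-60 \right)} \left(-156\right) = 1 \left(-156\right) = -156$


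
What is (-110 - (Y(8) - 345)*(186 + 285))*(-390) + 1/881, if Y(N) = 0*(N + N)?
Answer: -55793862149/881 ≈ -6.3330e+7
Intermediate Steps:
Y(N) = 0 (Y(N) = 0*(2*N) = 0)
(-110 - (Y(8) - 345)*(186 + 285))*(-390) + 1/881 = (-110 - (0 - 345)*(186 + 285))*(-390) + 1/881 = (-110 - (-345)*471)*(-390) + 1/881 = (-110 - 1*(-162495))*(-390) + 1/881 = (-110 + 162495)*(-390) + 1/881 = 162385*(-390) + 1/881 = -63330150 + 1/881 = -55793862149/881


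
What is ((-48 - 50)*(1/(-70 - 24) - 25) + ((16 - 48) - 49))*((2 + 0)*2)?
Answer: 445568/47 ≈ 9480.2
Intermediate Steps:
((-48 - 50)*(1/(-70 - 24) - 25) + ((16 - 48) - 49))*((2 + 0)*2) = (-98*(1/(-94) - 25) + (-32 - 49))*(2*2) = (-98*(-1/94 - 25) - 81)*4 = (-98*(-2351/94) - 81)*4 = (115199/47 - 81)*4 = (111392/47)*4 = 445568/47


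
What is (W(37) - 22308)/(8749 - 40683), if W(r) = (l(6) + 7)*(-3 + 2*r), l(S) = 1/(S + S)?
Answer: 261661/383208 ≈ 0.68282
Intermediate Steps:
l(S) = 1/(2*S)
W(r) = -85/4 + 85*r/6 (W(r) = ((½)/6 + 7)*(-3 + 2*r) = ((½)*(⅙) + 7)*(-3 + 2*r) = (1/12 + 7)*(-3 + 2*r) = 85*(-3 + 2*r)/12 = -85/4 + 85*r/6)
(W(37) - 22308)/(8749 - 40683) = ((-85/4 + (85/6)*37) - 22308)/(8749 - 40683) = ((-85/4 + 3145/6) - 22308)/(-31934) = (6035/12 - 22308)*(-1/31934) = -261661/12*(-1/31934) = 261661/383208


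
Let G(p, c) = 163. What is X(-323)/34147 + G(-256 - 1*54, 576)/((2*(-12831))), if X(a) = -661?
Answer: -22528543/876280314 ≈ -0.025709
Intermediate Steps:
X(-323)/34147 + G(-256 - 1*54, 576)/((2*(-12831))) = -661/34147 + 163/((2*(-12831))) = -661*1/34147 + 163/(-25662) = -661/34147 + 163*(-1/25662) = -661/34147 - 163/25662 = -22528543/876280314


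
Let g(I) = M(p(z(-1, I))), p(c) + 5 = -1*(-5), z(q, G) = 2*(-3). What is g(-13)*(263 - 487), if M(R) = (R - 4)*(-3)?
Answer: -2688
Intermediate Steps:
z(q, G) = -6
p(c) = 0 (p(c) = -5 - 1*(-5) = -5 + 5 = 0)
M(R) = 12 - 3*R (M(R) = (-4 + R)*(-3) = 12 - 3*R)
g(I) = 12 (g(I) = 12 - 3*0 = 12 + 0 = 12)
g(-13)*(263 - 487) = 12*(263 - 487) = 12*(-224) = -2688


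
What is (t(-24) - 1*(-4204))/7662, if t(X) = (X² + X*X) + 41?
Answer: 1799/2554 ≈ 0.70438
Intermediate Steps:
t(X) = 41 + 2*X² (t(X) = (X² + X²) + 41 = 2*X² + 41 = 41 + 2*X²)
(t(-24) - 1*(-4204))/7662 = ((41 + 2*(-24)²) - 1*(-4204))/7662 = ((41 + 2*576) + 4204)*(1/7662) = ((41 + 1152) + 4204)*(1/7662) = (1193 + 4204)*(1/7662) = 5397*(1/7662) = 1799/2554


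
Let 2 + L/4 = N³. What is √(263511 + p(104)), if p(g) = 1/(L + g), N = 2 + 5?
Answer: √141968132683/734 ≈ 513.33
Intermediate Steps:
N = 7
L = 1364 (L = -8 + 4*7³ = -8 + 4*343 = -8 + 1372 = 1364)
p(g) = 1/(1364 + g)
√(263511 + p(104)) = √(263511 + 1/(1364 + 104)) = √(263511 + 1/1468) = √(386834149/1468) = √141968132683/734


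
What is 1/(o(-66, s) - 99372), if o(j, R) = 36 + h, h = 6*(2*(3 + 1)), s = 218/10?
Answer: -1/99288 ≈ -1.0072e-5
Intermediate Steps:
s = 109/5 (s = 218*(⅒) = 109/5 ≈ 21.800)
h = 48 (h = 6*(2*4) = 6*8 = 48)
o(j, R) = 84 (o(j, R) = 36 + 48 = 84)
1/(o(-66, s) - 99372) = 1/(84 - 99372) = 1/(-99288) = -1/99288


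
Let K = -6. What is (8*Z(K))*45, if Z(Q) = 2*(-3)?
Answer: -2160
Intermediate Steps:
Z(Q) = -6
(8*Z(K))*45 = (8*(-6))*45 = -48*45 = -2160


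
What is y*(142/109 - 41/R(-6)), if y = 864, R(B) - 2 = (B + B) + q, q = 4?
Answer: 766224/109 ≈ 7029.6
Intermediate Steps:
R(B) = 6 + 2*B (R(B) = 2 + ((B + B) + 4) = 2 + (2*B + 4) = 2 + (4 + 2*B) = 6 + 2*B)
y*(142/109 - 41/R(-6)) = 864*(142/109 - 41/(6 + 2*(-6))) = 864*(142*(1/109) - 41/(6 - 12)) = 864*(142/109 - 41/(-6)) = 864*(142/109 - 41*(-⅙)) = 864*(142/109 + 41/6) = 864*(5321/654) = 766224/109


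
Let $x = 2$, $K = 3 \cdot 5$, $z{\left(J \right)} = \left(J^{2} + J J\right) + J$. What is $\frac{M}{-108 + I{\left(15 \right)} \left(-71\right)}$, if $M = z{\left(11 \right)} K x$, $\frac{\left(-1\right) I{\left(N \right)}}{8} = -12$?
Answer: $- \frac{1265}{1154} \approx -1.0962$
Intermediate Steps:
$z{\left(J \right)} = J + 2 J^{2}$ ($z{\left(J \right)} = \left(J^{2} + J^{2}\right) + J = 2 J^{2} + J = J + 2 J^{2}$)
$K = 15$
$I{\left(N \right)} = 96$ ($I{\left(N \right)} = \left(-8\right) \left(-12\right) = 96$)
$M = 7590$ ($M = 11 \left(1 + 2 \cdot 11\right) 15 \cdot 2 = 11 \left(1 + 22\right) 15 \cdot 2 = 11 \cdot 23 \cdot 15 \cdot 2 = 253 \cdot 15 \cdot 2 = 3795 \cdot 2 = 7590$)
$\frac{M}{-108 + I{\left(15 \right)} \left(-71\right)} = \frac{7590}{-108 + 96 \left(-71\right)} = \frac{7590}{-108 - 6816} = \frac{7590}{-6924} = 7590 \left(- \frac{1}{6924}\right) = - \frac{1265}{1154}$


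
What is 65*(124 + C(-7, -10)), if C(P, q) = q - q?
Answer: 8060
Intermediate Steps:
C(P, q) = 0
65*(124 + C(-7, -10)) = 65*(124 + 0) = 65*124 = 8060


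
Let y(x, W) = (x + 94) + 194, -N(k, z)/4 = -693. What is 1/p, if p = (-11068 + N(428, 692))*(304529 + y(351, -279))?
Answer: -1/2531673728 ≈ -3.9500e-10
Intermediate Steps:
N(k, z) = 2772 (N(k, z) = -4*(-693) = 2772)
y(x, W) = 288 + x (y(x, W) = (94 + x) + 194 = 288 + x)
p = -2531673728 (p = (-11068 + 2772)*(304529 + (288 + 351)) = -8296*(304529 + 639) = -8296*305168 = -2531673728)
1/p = 1/(-2531673728) = -1/2531673728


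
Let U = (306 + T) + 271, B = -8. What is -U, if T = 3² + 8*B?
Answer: -522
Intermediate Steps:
T = -55 (T = 3² + 8*(-8) = 9 - 64 = -55)
U = 522 (U = (306 - 55) + 271 = 251 + 271 = 522)
-U = -1*522 = -522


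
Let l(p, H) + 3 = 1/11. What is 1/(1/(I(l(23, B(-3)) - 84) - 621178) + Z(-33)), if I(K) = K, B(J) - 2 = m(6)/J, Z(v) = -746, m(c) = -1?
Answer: -6833914/5098099855 ≈ -0.0013405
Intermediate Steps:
B(J) = 2 - 1/J
l(p, H) = -32/11 (l(p, H) = -3 + 1/11 = -32/11)
1/(1/(I(l(23, B(-3)) - 84) - 621178) + Z(-33)) = 1/(1/((-32/11 - 84) - 621178) - 746) = 1/(1/(-956/11 - 621178) - 746) = 1/(1/(-6833914/11) - 746) = 1/(-11/6833914 - 746) = 1/(-5098099855/6833914) = -6833914/5098099855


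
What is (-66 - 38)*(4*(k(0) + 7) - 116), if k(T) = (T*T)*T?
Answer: 9152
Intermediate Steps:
k(T) = T³ (k(T) = T²*T = T³)
(-66 - 38)*(4*(k(0) + 7) - 116) = (-66 - 38)*(4*(0³ + 7) - 116) = -104*(4*(0 + 7) - 116) = -104*(4*7 - 116) = -104*(28 - 116) = -104*(-88) = 9152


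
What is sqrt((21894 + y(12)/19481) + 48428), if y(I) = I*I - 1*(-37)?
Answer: sqrt(220560833143)/1771 ≈ 265.18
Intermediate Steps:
y(I) = 37 + I**2 (y(I) = I**2 + 37 = 37 + I**2)
sqrt((21894 + y(12)/19481) + 48428) = sqrt((21894 + (37 + 12**2)/19481) + 48428) = sqrt((21894 + (37 + 144)*(1/19481)) + 48428) = sqrt((21894 + 181*(1/19481)) + 48428) = sqrt((21894 + 181/19481) + 48428) = sqrt(426517195/19481 + 48428) = sqrt(1369943063/19481) = sqrt(220560833143)/1771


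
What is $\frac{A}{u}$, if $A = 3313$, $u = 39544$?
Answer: $\frac{3313}{39544} \approx 0.08378$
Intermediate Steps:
$\frac{A}{u} = \frac{3313}{39544}$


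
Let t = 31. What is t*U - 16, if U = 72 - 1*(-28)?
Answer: 3084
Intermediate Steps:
U = 100 (U = 72 + 28 = 100)
t*U - 16 = 31*100 - 16 = 3100 - 16 = 3084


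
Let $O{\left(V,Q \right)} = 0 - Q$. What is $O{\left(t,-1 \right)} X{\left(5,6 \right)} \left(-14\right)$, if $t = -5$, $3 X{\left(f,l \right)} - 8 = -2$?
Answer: $-28$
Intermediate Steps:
$X{\left(f,l \right)} = 2$ ($X{\left(f,l \right)} = \frac{8}{3} + \frac{1}{3} \left(-2\right) = \frac{8}{3} - \frac{2}{3} = 2$)
$O{\left(V,Q \right)} = - Q$
$O{\left(t,-1 \right)} X{\left(5,6 \right)} \left(-14\right) = \left(-1\right) \left(-1\right) 2 \left(-14\right) = 1 \cdot 2 \left(-14\right) = 2 \left(-14\right) = -28$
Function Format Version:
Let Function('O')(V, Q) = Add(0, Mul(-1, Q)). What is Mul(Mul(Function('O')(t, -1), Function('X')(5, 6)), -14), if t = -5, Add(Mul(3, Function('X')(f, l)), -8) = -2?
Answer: -28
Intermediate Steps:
Function('X')(f, l) = 2 (Function('X')(f, l) = Add(Rational(8, 3), Mul(Rational(1, 3), -2)) = Add(Rational(8, 3), Rational(-2, 3)) = 2)
Function('O')(V, Q) = Mul(-1, Q)
Mul(Mul(Function('O')(t, -1), Function('X')(5, 6)), -14) = Mul(Mul(Mul(-1, -1), 2), -14) = Mul(Mul(1, 2), -14) = Mul(2, -14) = -28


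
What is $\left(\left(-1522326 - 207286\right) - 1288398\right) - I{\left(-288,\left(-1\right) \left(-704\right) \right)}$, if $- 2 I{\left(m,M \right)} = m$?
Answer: $-3018154$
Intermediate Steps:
$I{\left(m,M \right)} = - \frac{m}{2}$
$\left(\left(-1522326 - 207286\right) - 1288398\right) - I{\left(-288,\left(-1\right) \left(-704\right) \right)} = \left(\left(-1522326 - 207286\right) - 1288398\right) - \left(- \frac{1}{2}\right) \left(-288\right) = \left(-1729612 - 1288398\right) - 144 = -3018010 - 144 = -3018154$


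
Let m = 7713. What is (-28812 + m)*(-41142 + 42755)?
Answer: -34032687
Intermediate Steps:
(-28812 + m)*(-41142 + 42755) = (-28812 + 7713)*(-41142 + 42755) = -21099*1613 = -34032687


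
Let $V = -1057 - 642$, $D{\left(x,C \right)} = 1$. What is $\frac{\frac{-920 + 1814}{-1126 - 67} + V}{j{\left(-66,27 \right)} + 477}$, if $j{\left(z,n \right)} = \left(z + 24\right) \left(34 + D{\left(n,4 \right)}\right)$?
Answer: $\frac{2027801}{1184649} \approx 1.7117$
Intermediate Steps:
$j{\left(z,n \right)} = 840 + 35 z$ ($j{\left(z,n \right)} = \left(z + 24\right) \left(34 + 1\right) = \left(24 + z\right) 35 = 840 + 35 z$)
$V = -1699$
$\frac{\frac{-920 + 1814}{-1126 - 67} + V}{j{\left(-66,27 \right)} + 477} = \frac{\frac{-920 + 1814}{-1126 - 67} - 1699}{\left(840 + 35 \left(-66\right)\right) + 477} = \frac{\frac{894}{-1193} - 1699}{\left(840 - 2310\right) + 477} = \frac{894 \left(- \frac{1}{1193}\right) - 1699}{-1470 + 477} = \frac{- \frac{894}{1193} - 1699}{-993} = \left(- \frac{2027801}{1193}\right) \left(- \frac{1}{993}\right) = \frac{2027801}{1184649}$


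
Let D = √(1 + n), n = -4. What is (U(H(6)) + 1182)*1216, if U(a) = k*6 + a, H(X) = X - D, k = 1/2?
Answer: 1448256 - 1216*I*√3 ≈ 1.4483e+6 - 2106.2*I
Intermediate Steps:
D = I*√3 (D = √(1 - 4) = √(-3) = I*√3 ≈ 1.732*I)
k = ½ (k = 1*(½) = ½ ≈ 0.50000)
H(X) = X - I*√3
U(a) = 3 + a (U(a) = (½)*6 + a = 3 + a)
(U(H(6)) + 1182)*1216 = ((3 + (6 - I*√3)) + 1182)*1216 = ((9 - I*√3) + 1182)*1216 = (1191 - I*√3)*1216 = 1448256 - 1216*I*√3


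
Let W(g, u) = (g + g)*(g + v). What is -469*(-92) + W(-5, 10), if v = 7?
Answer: 43128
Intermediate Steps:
W(g, u) = 2*g*(7 + g) (W(g, u) = (g + g)*(g + 7) = (2*g)*(7 + g) = 2*g*(7 + g))
-469*(-92) + W(-5, 10) = -469*(-92) + 2*(-5)*(7 - 5) = 43148 + 2*(-5)*2 = 43148 - 20 = 43128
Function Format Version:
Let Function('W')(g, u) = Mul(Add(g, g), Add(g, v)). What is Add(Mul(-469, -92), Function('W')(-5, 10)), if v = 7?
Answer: 43128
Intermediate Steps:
Function('W')(g, u) = Mul(2, g, Add(7, g)) (Function('W')(g, u) = Mul(Add(g, g), Add(g, 7)) = Mul(Mul(2, g), Add(7, g)) = Mul(2, g, Add(7, g)))
Add(Mul(-469, -92), Function('W')(-5, 10)) = Add(Mul(-469, -92), Mul(2, -5, Add(7, -5))) = Add(43148, Mul(2, -5, 2)) = Add(43148, -20) = 43128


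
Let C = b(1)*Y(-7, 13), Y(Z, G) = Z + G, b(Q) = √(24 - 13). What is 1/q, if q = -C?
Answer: -√11/66 ≈ -0.050252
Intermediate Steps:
b(Q) = √11
Y(Z, G) = G + Z
C = 6*√11 (C = √11*(13 - 7) = √11*6 = 6*√11 ≈ 19.900)
q = -6*√11 ≈ -19.900
1/q = 1/(-6*√11) = -√11/66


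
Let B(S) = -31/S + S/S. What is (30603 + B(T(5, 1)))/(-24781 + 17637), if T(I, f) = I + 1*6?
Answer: -336613/78584 ≈ -4.2835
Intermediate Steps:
T(I, f) = 6 + I (T(I, f) = I + 6 = 6 + I)
B(S) = 1 - 31/S (B(S) = -31/S + 1 = 1 - 31/S)
(30603 + B(T(5, 1)))/(-24781 + 17637) = (30603 + (-31 + (6 + 5))/(6 + 5))/(-24781 + 17637) = (30603 + (-31 + 11)/11)/(-7144) = (30603 + (1/11)*(-20))*(-1/7144) = (30603 - 20/11)*(-1/7144) = (336613/11)*(-1/7144) = -336613/78584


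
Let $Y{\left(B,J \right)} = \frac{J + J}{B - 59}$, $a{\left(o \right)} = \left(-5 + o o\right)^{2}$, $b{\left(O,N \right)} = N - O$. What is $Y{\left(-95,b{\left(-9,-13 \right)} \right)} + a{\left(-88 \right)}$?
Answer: $\frac{4611693321}{77} \approx 5.9892 \cdot 10^{7}$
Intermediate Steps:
$a{\left(o \right)} = \left(-5 + o^{2}\right)^{2}$
$Y{\left(B,J \right)} = \frac{2 J}{-59 + B}$
$Y{\left(-95,b{\left(-9,-13 \right)} \right)} + a{\left(-88 \right)} = \frac{2 \left(-13 - -9\right)}{-59 - 95} + \left(-5 + \left(-88\right)^{2}\right)^{2} = \frac{2 \left(-13 + 9\right)}{-154} + \left(-5 + 7744\right)^{2} = 2 \left(-4\right) \left(- \frac{1}{154}\right) + 7739^{2} = \frac{4}{77} + 59892121 = \frac{4611693321}{77}$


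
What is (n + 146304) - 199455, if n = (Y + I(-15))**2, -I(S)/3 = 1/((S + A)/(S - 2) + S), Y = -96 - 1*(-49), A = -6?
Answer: -310055483/6084 ≈ -50962.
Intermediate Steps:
Y = -47 (Y = -96 + 49 = -47)
I(S) = -3/(S + (-6 + S)/(-2 + S)) (I(S) = -3/((S - 6)/(S - 2) + S) = -3/((-6 + S)/(-2 + S) + S) = -3/(S + (-6 + S)/(-2 + S)))
n = 13315201/6084 (n = (-47 + 3*(-2 - 15)/(6 - 15 - 1*(-15)**2))**2 = (-47 + 3*(-17)/(6 - 15 - 1*225))**2 = (-47 + 3*(-17)/(6 - 15 - 225))**2 = (-47 + 3*(-17)/(-234))**2 = (-47 + 3*(-1/234)*(-17))**2 = (-47 + 17/78)**2 = (-3649/78)**2 = 13315201/6084 ≈ 2188.6)
(n + 146304) - 199455 = (13315201/6084 + 146304) - 199455 = 903428737/6084 - 199455 = -310055483/6084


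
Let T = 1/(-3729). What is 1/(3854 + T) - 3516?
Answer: -50530418811/14371565 ≈ -3516.0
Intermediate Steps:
T = -1/3729 ≈ -0.00026817
1/(3854 + T) - 3516 = 1/(3854 - 1/3729) - 3516 = 1/(14371565/3729) - 3516 = 3729/14371565 - 3516 = -50530418811/14371565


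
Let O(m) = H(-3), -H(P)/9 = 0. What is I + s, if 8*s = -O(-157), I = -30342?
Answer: -30342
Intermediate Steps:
H(P) = 0 (H(P) = -9*0 = 0)
O(m) = 0
s = 0 (s = (-1*0)/8 = (⅛)*0 = 0)
I + s = -30342 + 0 = -30342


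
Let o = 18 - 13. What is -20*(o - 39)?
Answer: 680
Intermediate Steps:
o = 5
-20*(o - 39) = -20*(5 - 39) = -20*(-34) = 680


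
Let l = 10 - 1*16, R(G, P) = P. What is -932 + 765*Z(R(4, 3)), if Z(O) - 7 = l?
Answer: -167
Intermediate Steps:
l = -6 (l = 10 - 16 = -6)
Z(O) = 1 (Z(O) = 7 - 6 = 1)
-932 + 765*Z(R(4, 3)) = -932 + 765*1 = -932 + 765 = -167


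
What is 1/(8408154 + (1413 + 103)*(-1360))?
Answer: 1/6346394 ≈ 1.5757e-7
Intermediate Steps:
1/(8408154 + (1413 + 103)*(-1360)) = 1/(8408154 + 1516*(-1360)) = 1/(8408154 - 2061760) = 1/6346394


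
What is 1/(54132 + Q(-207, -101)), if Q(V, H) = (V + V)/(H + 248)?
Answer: 49/2652330 ≈ 1.8474e-5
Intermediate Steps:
Q(V, H) = 2*V/(248 + H) (Q(V, H) = (2*V)/(248 + H) = 2*V/(248 + H))
1/(54132 + Q(-207, -101)) = 1/(54132 + 2*(-207)/(248 - 101)) = 1/(54132 + 2*(-207)/147) = 1/(54132 + 2*(-207)*(1/147)) = 1/(54132 - 138/49) = 1/(2652330/49) = 49/2652330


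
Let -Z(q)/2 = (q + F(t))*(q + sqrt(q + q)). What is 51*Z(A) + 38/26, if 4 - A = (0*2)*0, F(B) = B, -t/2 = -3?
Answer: -53021/13 - 2040*sqrt(2) ≈ -6963.5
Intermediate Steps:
t = 6 (t = -2*(-3) = 6)
A = 4 (A = 4 - 0*2*0 = 4 - 0*0 = 4 - 1*0 = 4 + 0 = 4)
Z(q) = -2*(6 + q)*(q + sqrt(2)*sqrt(q)) (Z(q) = -2*(q + 6)*(q + sqrt(q + q)) = -2*(6 + q)*(q + sqrt(2*q)) = -2*(6 + q)*(q + sqrt(2)*sqrt(q)))
51*Z(A) + 38/26 = 51*(-12*4 - 2*4**2 - 12*sqrt(2)*sqrt(4) - 2*sqrt(2)*4**(3/2)) + 38/26 = 51*(-48 - 2*16 - 12*sqrt(2)*2 - 2*sqrt(2)*8) + 38*(1/26) = 51*(-48 - 32 - 24*sqrt(2) - 16*sqrt(2)) + 19/13 = 51*(-80 - 40*sqrt(2)) + 19/13 = (-4080 - 2040*sqrt(2)) + 19/13 = -53021/13 - 2040*sqrt(2)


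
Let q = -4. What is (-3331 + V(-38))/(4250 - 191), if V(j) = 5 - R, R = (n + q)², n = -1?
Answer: -1117/1353 ≈ -0.82557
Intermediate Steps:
R = 25 (R = (-1 - 4)² = (-5)² = 25)
V(j) = -20 (V(j) = 5 - 1*25 = 5 - 25 = -20)
(-3331 + V(-38))/(4250 - 191) = (-3331 - 20)/(4250 - 191) = -3351/4059 = -3351*1/4059 = -1117/1353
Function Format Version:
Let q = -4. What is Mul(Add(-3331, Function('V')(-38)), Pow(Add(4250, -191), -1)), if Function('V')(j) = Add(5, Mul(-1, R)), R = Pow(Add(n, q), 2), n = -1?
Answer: Rational(-1117, 1353) ≈ -0.82557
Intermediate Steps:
R = 25 (R = Pow(Add(-1, -4), 2) = Pow(-5, 2) = 25)
Function('V')(j) = -20 (Function('V')(j) = Add(5, Mul(-1, 25)) = Add(5, -25) = -20)
Mul(Add(-3331, Function('V')(-38)), Pow(Add(4250, -191), -1)) = Mul(Add(-3331, -20), Pow(Add(4250, -191), -1)) = Mul(-3351, Pow(4059, -1)) = Mul(-3351, Rational(1, 4059)) = Rational(-1117, 1353)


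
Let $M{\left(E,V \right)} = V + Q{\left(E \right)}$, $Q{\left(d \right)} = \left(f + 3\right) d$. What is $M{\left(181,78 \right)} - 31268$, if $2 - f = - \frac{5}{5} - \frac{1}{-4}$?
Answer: $- \frac{120597}{4} \approx -30149.0$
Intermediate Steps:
$f = \frac{11}{4}$ ($f = 2 - \left(- \frac{5}{5} - \frac{1}{-4}\right) = 2 - \left(\left(-5\right) \frac{1}{5} - - \frac{1}{4}\right) = 2 - \left(-1 + \frac{1}{4}\right) = 2 - - \frac{3}{4} = 2 + \frac{3}{4} = \frac{11}{4} \approx 2.75$)
$Q{\left(d \right)} = \frac{23 d}{4}$ ($Q{\left(d \right)} = \left(\frac{11}{4} + 3\right) d = \frac{23 d}{4}$)
$M{\left(E,V \right)} = V + \frac{23 E}{4}$
$M{\left(181,78 \right)} - 31268 = \left(78 + \frac{23}{4} \cdot 181\right) - 31268 = \left(78 + \frac{4163}{4}\right) - 31268 = \frac{4475}{4} - 31268 = - \frac{120597}{4}$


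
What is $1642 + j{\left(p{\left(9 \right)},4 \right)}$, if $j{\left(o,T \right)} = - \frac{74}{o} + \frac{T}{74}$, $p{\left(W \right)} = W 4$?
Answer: $\frac{1092239}{666} \approx 1640.0$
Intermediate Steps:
$p{\left(W \right)} = 4 W$
$j{\left(o,T \right)} = - \frac{74}{o} + \frac{T}{74}$ ($j{\left(o,T \right)} = - \frac{74}{o} + T \frac{1}{74} = - \frac{74}{o} + \frac{T}{74}$)
$1642 + j{\left(p{\left(9 \right)},4 \right)} = 1642 + \left(- \frac{74}{4 \cdot 9} + \frac{1}{74} \cdot 4\right) = 1642 + \left(- \frac{74}{36} + \frac{2}{37}\right) = 1642 + \left(\left(-74\right) \frac{1}{36} + \frac{2}{37}\right) = 1642 + \left(- \frac{37}{18} + \frac{2}{37}\right) = 1642 - \frac{1333}{666} = \frac{1092239}{666}$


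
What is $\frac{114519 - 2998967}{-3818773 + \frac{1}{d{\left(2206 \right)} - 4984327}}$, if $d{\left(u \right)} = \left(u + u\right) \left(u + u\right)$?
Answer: $\frac{10442723575704}{13825311060335} \approx 0.75533$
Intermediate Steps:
$d{\left(u \right)} = 4 u^{2}$ ($d{\left(u \right)} = 2 u 2 u = 4 u^{2}$)
$\frac{114519 - 2998967}{-3818773 + \frac{1}{d{\left(2206 \right)} - 4984327}} = \frac{114519 - 2998967}{-3818773 + \frac{1}{4 \cdot 2206^{2} - 4984327}} = - \frac{2884448}{-3818773 + \frac{1}{4 \cdot 4866436 - 4984327}} = - \frac{2884448}{-3818773 + \frac{1}{19465744 - 4984327}} = - \frac{2884448}{-3818773 + \frac{1}{14481417}} = - \frac{2884448}{- \frac{55301244241340}{14481417}} = \left(-2884448\right) \left(- \frac{14481417}{55301244241340}\right) = \frac{10442723575704}{13825311060335}$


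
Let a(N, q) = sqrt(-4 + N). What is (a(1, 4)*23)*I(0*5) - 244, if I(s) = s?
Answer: -244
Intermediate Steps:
(a(1, 4)*23)*I(0*5) - 244 = (sqrt(-4 + 1)*23)*(0*5) - 244 = (sqrt(-3)*23)*0 - 244 = ((I*sqrt(3))*23)*0 - 244 = (23*I*sqrt(3))*0 - 244 = 0 - 244 = -244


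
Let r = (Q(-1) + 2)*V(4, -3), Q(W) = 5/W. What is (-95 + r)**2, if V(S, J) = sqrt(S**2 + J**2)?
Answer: 12100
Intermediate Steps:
V(S, J) = sqrt(J**2 + S**2)
r = -15 (r = (5/(-1) + 2)*sqrt((-3)**2 + 4**2) = (5*(-1) + 2)*sqrt(9 + 16) = (-5 + 2)*sqrt(25) = -3*5 = -15)
(-95 + r)**2 = (-95 - 15)**2 = (-110)**2 = 12100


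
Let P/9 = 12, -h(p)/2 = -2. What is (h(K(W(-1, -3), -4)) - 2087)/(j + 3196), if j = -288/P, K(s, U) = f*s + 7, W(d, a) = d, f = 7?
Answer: -6249/9580 ≈ -0.65230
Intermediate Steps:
K(s, U) = 7 + 7*s (K(s, U) = 7*s + 7 = 7 + 7*s)
h(p) = 4 (h(p) = -2*(-2) = 4)
P = 108 (P = 9*12 = 108)
j = -8/3 (j = -288/108 = (1/108)*(-288) = -8/3 ≈ -2.6667)
(h(K(W(-1, -3), -4)) - 2087)/(j + 3196) = (4 - 2087)/(-8/3 + 3196) = -2083/9580/3 = -2083*3/9580 = -6249/9580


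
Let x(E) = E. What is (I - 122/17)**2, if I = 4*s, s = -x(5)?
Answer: 213444/289 ≈ 738.56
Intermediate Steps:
s = -5 (s = -1*5 = -5)
I = -20 (I = 4*(-5) = -20)
(I - 122/17)**2 = (-20 - 122/17)**2 = (-462/17)**2 = 213444/289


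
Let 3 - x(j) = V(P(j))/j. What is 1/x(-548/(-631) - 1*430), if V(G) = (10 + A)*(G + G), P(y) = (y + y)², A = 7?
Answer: 631/36828245 ≈ 1.7134e-5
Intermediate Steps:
P(y) = 4*y² (P(y) = (2*y)² = 4*y²)
V(G) = 34*G (V(G) = (10 + 7)*(G + G) = 17*(2*G) = 34*G)
x(j) = 3 - 136*j (x(j) = 3 - 34*(4*j²)/j = 3 - 136*j²/j = 3 - 136*j)
1/x(-548/(-631) - 1*430) = 1/(3 - 136*(-548/(-631) - 1*430)) = 1/(3 - 136*(-548*(-1/631) - 430)) = 1/(3 - 136*(548/631 - 430)) = 1/(3 - 136*(-270782/631)) = 1/(3 + 36826352/631) = 1/(36828245/631) = 631/36828245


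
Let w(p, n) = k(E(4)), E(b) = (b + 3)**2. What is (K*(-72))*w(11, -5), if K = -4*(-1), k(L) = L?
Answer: -14112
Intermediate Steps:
E(b) = (3 + b)**2
w(p, n) = 49 (w(p, n) = (3 + 4)**2 = 7**2 = 49)
K = 4
(K*(-72))*w(11, -5) = (4*(-72))*49 = -288*49 = -14112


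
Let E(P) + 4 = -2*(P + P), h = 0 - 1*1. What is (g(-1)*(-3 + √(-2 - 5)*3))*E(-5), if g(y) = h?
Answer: 48 - 48*I*√7 ≈ 48.0 - 127.0*I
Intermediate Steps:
h = -1 (h = 0 - 1 = -1)
E(P) = -4 - 4*P (E(P) = -4 - 2*(P + P) = -4 - 4*P)
g(y) = -1
(g(-1)*(-3 + √(-2 - 5)*3))*E(-5) = (-(-3 + √(-2 - 5)*3))*(-4 - 4*(-5)) = (-(-3 + √(-7)*3))*(-4 + 20) = -(-3 + (I*√7)*3)*16 = -(-3 + 3*I*√7)*16 = (3 - 3*I*√7)*16 = 48 - 48*I*√7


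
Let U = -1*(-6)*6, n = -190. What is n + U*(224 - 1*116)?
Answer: 3698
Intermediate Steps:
U = 36 (U = 6*6 = 36)
n + U*(224 - 1*116) = -190 + 36*(224 - 1*116) = -190 + 36*(224 - 116) = -190 + 36*108 = -190 + 3888 = 3698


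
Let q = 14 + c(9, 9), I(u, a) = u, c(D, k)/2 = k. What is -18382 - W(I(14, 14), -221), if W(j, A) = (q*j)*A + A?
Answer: 80847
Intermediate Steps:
c(D, k) = 2*k
q = 32 (q = 14 + 2*9 = 14 + 18 = 32)
W(j, A) = A + 32*A*j (W(j, A) = (32*j)*A + A = 32*A*j + A = A + 32*A*j)
-18382 - W(I(14, 14), -221) = -18382 - (-221)*(1 + 32*14) = -18382 - (-221)*(1 + 448) = -18382 - (-221)*449 = -18382 - 1*(-99229) = -18382 + 99229 = 80847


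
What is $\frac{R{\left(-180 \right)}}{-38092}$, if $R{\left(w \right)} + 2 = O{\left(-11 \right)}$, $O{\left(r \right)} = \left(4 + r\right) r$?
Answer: $- \frac{75}{38092} \approx -0.0019689$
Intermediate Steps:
$O{\left(r \right)} = r \left(4 + r\right)$
$R{\left(w \right)} = 75$ ($R{\left(w \right)} = -2 - 11 \left(4 - 11\right) = -2 - -77 = -2 + 77 = 75$)
$\frac{R{\left(-180 \right)}}{-38092} = \frac{75}{-38092} = 75 \left(- \frac{1}{38092}\right) = - \frac{75}{38092}$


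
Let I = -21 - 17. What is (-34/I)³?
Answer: 4913/6859 ≈ 0.71628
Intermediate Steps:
I = -38
(-34/I)³ = (-34/(-38))³ = (-34*(-1/38))³ = (17/19)³ = 4913/6859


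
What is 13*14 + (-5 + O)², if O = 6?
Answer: 183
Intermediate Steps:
13*14 + (-5 + O)² = 13*14 + (-5 + 6)² = 182 + 1² = 182 + 1 = 183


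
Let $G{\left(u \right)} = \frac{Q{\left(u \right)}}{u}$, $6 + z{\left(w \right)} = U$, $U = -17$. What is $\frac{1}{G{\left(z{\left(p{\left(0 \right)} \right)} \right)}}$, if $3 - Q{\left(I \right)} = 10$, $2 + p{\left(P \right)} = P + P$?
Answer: $\frac{23}{7} \approx 3.2857$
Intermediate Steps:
$p{\left(P \right)} = -2 + 2 P$ ($p{\left(P \right)} = -2 + \left(P + P\right) = -2 + 2 P$)
$z{\left(w \right)} = -23$ ($z{\left(w \right)} = -6 - 17 = -23$)
$Q{\left(I \right)} = -7$ ($Q{\left(I \right)} = 3 - 10 = -7$)
$G{\left(u \right)} = - \frac{7}{u}$
$\frac{1}{G{\left(z{\left(p{\left(0 \right)} \right)} \right)}} = \frac{1}{\left(-7\right) \frac{1}{-23}} = \frac{1}{\left(-7\right) \left(- \frac{1}{23}\right)} = \frac{1}{\frac{7}{23}} = \frac{23}{7}$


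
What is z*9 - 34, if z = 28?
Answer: 218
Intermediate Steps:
z*9 - 34 = 28*9 - 34 = 252 - 34 = 218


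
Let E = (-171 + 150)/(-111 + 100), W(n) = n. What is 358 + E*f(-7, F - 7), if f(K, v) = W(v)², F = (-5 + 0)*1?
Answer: 6962/11 ≈ 632.91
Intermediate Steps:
F = -5 (F = -5*1 = -5)
E = 21/11 (E = -21/(-11) = -21*(-1/11) = 21/11 ≈ 1.9091)
f(K, v) = v²
358 + E*f(-7, F - 7) = 358 + 21*(-5 - 7)²/11 = 358 + (21/11)*(-12)² = 358 + (21/11)*144 = 358 + 3024/11 = 6962/11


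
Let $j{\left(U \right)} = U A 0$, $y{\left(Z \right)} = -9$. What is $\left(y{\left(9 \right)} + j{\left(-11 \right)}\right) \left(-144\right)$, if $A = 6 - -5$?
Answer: $1296$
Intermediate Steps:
$A = 11$ ($A = 6 + 5 = 11$)
$j{\left(U \right)} = 0$ ($j{\left(U \right)} = U 11 \cdot 0 = 11 U 0 = 0$)
$\left(y{\left(9 \right)} + j{\left(-11 \right)}\right) \left(-144\right) = \left(-9 + 0\right) \left(-144\right) = \left(-9\right) \left(-144\right) = 1296$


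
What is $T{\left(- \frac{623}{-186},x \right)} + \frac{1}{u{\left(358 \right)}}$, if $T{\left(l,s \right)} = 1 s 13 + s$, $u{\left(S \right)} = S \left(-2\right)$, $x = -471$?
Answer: $- \frac{4721305}{716} \approx -6594.0$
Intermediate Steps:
$u{\left(S \right)} = - 2 S$
$T{\left(l,s \right)} = 14 s$ ($T{\left(l,s \right)} = s 13 + s = 13 s + s = 14 s$)
$T{\left(- \frac{623}{-186},x \right)} + \frac{1}{u{\left(358 \right)}} = 14 \left(-471\right) + \frac{1}{\left(-2\right) 358} = -6594 + \frac{1}{-716} = -6594 - \frac{1}{716} = - \frac{4721305}{716}$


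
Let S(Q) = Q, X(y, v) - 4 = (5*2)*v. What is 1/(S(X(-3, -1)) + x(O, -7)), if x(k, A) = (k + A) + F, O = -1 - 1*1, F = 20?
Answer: 1/5 ≈ 0.20000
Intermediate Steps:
X(y, v) = 4 + 10*v (X(y, v) = 4 + (5*2)*v = 4 + 10*v)
O = -2 (O = -1 - 1 = -2)
x(k, A) = 20 + A + k (x(k, A) = (k + A) + 20 = (A + k) + 20 = 20 + A + k)
1/(S(X(-3, -1)) + x(O, -7)) = 1/((4 + 10*(-1)) + (20 - 7 - 2)) = 1/((4 - 10) + 11) = 1/(-6 + 11) = 1/5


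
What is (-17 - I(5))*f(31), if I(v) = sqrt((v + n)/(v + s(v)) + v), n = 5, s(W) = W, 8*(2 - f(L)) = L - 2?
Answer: 221/8 + 13*sqrt(6)/8 ≈ 31.605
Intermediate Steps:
f(L) = 9/4 - L/8 (f(L) = 2 - (L - 2)/8 = 2 - (-2 + L)/8 = 2 + (1/4 - L/8) = 9/4 - L/8)
I(v) = sqrt(v + (5 + v)/(2*v)) (I(v) = sqrt((v + 5)/(v + v) + v) = sqrt((5 + v)/((2*v)) + v) = sqrt((5 + v)*(1/(2*v)) + v) = sqrt((5 + v)/(2*v) + v) = sqrt(v + (5 + v)/(2*v)))
(-17 - I(5))*f(31) = (-17 - sqrt(2 + 4*5 + 10/5)/2)*(9/4 - 1/8*31) = (-17 - sqrt(2 + 20 + 10*(1/5))/2)*(9/4 - 31/8) = (-17 - sqrt(2 + 20 + 2)/2)*(-13/8) = (-17 - sqrt(24)/2)*(-13/8) = (-17 - 2*sqrt(6)/2)*(-13/8) = (-17 - sqrt(6))*(-13/8) = 221/8 + 13*sqrt(6)/8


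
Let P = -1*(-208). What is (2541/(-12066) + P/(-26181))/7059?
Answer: -23011883/743312572938 ≈ -3.0959e-5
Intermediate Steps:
P = 208
(2541/(-12066) + P/(-26181))/7059 = (2541/(-12066) + 208/(-26181))/7059 = (2541*(-1/12066) + 208*(-1/26181))*(1/7059) = (-847/4022 - 208/26181)*(1/7059) = -23011883/105299982*1/7059 = -23011883/743312572938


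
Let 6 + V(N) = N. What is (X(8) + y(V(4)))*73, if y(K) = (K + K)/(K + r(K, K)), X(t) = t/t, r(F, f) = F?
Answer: 146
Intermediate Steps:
V(N) = -6 + N
X(t) = 1
y(K) = 1 (y(K) = (K + K)/(K + K) = (2*K)/((2*K)) = (2*K)*(1/(2*K)) = 1)
(X(8) + y(V(4)))*73 = (1 + 1)*73 = 2*73 = 146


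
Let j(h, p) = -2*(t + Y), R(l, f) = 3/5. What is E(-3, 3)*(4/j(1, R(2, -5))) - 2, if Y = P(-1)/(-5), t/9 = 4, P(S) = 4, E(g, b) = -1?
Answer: -171/88 ≈ -1.9432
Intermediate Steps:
R(l, f) = ⅗ (R(l, f) = 3*(⅕) = ⅗)
t = 36 (t = 9*4 = 36)
Y = -⅘ (Y = 4/(-5) = 4*(-⅕) = -⅘ ≈ -0.80000)
j(h, p) = -352/5 (j(h, p) = -2*(36 - ⅘) = -2*176/5 = -352/5)
E(-3, 3)*(4/j(1, R(2, -5))) - 2 = -4/(-352/5) - 2 = -4*(-5)/352 - 2 = -1*(-5/88) - 2 = 5/88 - 2 = -171/88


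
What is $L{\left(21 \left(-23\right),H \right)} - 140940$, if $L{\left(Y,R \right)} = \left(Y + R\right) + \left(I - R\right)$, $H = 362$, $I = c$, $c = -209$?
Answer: $-141632$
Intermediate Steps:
$I = -209$
$L{\left(Y,R \right)} = -209 + Y$ ($L{\left(Y,R \right)} = \left(Y + R\right) - \left(209 + R\right) = \left(R + Y\right) - \left(209 + R\right) = -209 + Y$)
$L{\left(21 \left(-23\right),H \right)} - 140940 = \left(-209 + 21 \left(-23\right)\right) - 140940 = \left(-209 - 483\right) - 140940 = -692 - 140940 = -141632$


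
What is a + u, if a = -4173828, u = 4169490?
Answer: -4338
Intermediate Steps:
a + u = -4173828 + 4169490 = -4338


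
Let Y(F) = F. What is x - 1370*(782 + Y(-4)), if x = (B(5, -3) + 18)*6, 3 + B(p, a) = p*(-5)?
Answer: -1065920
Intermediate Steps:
B(p, a) = -3 - 5*p (B(p, a) = -3 + p*(-5) = -3 - 5*p)
x = -60 (x = ((-3 - 5*5) + 18)*6 = ((-3 - 25) + 18)*6 = (-28 + 18)*6 = -10*6 = -60)
x - 1370*(782 + Y(-4)) = -60 - 1370*(782 - 4) = -60 - 1370*778 = -60 - 1065860 = -1065920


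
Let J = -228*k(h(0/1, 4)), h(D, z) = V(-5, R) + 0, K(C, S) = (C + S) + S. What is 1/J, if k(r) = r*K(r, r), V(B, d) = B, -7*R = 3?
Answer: -1/17100 ≈ -5.8480e-5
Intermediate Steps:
R = -3/7 (R = -1/7*3 = -3/7 ≈ -0.42857)
K(C, S) = C + 2*S
h(D, z) = -5 (h(D, z) = -5 + 0 = -5)
k(r) = 3*r**2 (k(r) = r*(r + 2*r) = r*(3*r) = 3*r**2)
J = -17100 (J = -684*(-5)**2 = -684*25 = -228*75 = -17100)
1/J = 1/(-17100) = -1/17100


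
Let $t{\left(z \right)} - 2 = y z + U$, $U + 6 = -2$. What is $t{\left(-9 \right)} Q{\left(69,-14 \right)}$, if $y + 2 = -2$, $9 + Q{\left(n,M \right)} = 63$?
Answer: $1620$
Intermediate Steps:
$U = -8$ ($U = -6 - 2 = -8$)
$Q{\left(n,M \right)} = 54$ ($Q{\left(n,M \right)} = -9 + 63 = 54$)
$y = -4$ ($y = -2 - 2 = -4$)
$t{\left(z \right)} = -6 - 4 z$ ($t{\left(z \right)} = 2 - \left(8 + 4 z\right) = -6 - 4 z$)
$t{\left(-9 \right)} Q{\left(69,-14 \right)} = \left(-6 - -36\right) 54 = \left(-6 + 36\right) 54 = 30 \cdot 54 = 1620$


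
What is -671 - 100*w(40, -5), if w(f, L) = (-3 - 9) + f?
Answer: -3471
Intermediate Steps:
w(f, L) = -12 + f
-671 - 100*w(40, -5) = -671 - 100*(-12 + 40) = -671 - 100*28 = -671 - 2800 = -3471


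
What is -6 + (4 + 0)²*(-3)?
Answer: -54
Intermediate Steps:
-6 + (4 + 0)²*(-3) = -6 + 4²*(-3) = -6 + 16*(-3) = -6 - 48 = -54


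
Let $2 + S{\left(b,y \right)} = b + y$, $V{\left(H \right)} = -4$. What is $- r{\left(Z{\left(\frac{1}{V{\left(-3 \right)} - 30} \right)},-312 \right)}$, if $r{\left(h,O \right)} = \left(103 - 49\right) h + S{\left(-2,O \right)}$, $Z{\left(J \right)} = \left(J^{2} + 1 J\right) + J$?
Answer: $\frac{184457}{578} \approx 319.13$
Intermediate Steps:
$S{\left(b,y \right)} = -2 + b + y$ ($S{\left(b,y \right)} = -2 + \left(b + y\right) = -2 + b + y$)
$Z{\left(J \right)} = J^{2} + 2 J$ ($Z{\left(J \right)} = \left(J^{2} + J\right) + J = \left(J + J^{2}\right) + J = J^{2} + 2 J$)
$r{\left(h,O \right)} = -4 + O + 54 h$ ($r{\left(h,O \right)} = \left(103 - 49\right) h - \left(4 - O\right) = \left(103 - 49\right) h + \left(-4 + O\right) = 54 h + \left(-4 + O\right) = -4 + O + 54 h$)
$- r{\left(Z{\left(\frac{1}{V{\left(-3 \right)} - 30} \right)},-312 \right)} = - (-4 - 312 + 54 \frac{2 + \frac{1}{-4 - 30}}{-4 - 30}) = - (-4 - 312 + 54 \frac{2 + \frac{1}{-34}}{-34}) = - (-4 - 312 + 54 \left(- \frac{2 - \frac{1}{34}}{34}\right)) = - (-4 - 312 + 54 \left(\left(- \frac{1}{34}\right) \frac{67}{34}\right)) = - (-4 - 312 + 54 \left(- \frac{67}{1156}\right)) = - (-4 - 312 - \frac{1809}{578}) = \left(-1\right) \left(- \frac{184457}{578}\right) = \frac{184457}{578}$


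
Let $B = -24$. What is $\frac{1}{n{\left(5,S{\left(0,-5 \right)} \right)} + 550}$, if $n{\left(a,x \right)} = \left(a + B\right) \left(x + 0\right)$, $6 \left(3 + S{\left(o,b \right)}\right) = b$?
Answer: $\frac{6}{3737} \approx 0.0016056$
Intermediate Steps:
$S{\left(o,b \right)} = -3 + \frac{b}{6}$
$n{\left(a,x \right)} = x \left(-24 + a\right)$ ($n{\left(a,x \right)} = \left(a - 24\right) \left(x + 0\right) = \left(-24 + a\right) x = x \left(-24 + a\right)$)
$\frac{1}{n{\left(5,S{\left(0,-5 \right)} \right)} + 550} = \frac{1}{\left(-3 + \frac{1}{6} \left(-5\right)\right) \left(-24 + 5\right) + 550} = \frac{1}{\left(-3 - \frac{5}{6}\right) \left(-19\right) + 550} = \frac{1}{\left(- \frac{23}{6}\right) \left(-19\right) + 550} = \frac{1}{\frac{437}{6} + 550} = \frac{1}{\frac{3737}{6}} = \frac{6}{3737}$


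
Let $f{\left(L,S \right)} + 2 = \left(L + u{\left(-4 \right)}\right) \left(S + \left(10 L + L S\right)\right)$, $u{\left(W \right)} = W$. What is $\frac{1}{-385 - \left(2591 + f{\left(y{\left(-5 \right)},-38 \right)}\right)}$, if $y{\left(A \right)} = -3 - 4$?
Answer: $- \frac{1}{1236} \approx -0.00080906$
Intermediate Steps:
$y{\left(A \right)} = -7$
$f{\left(L,S \right)} = -2 + \left(-4 + L\right) \left(S + 10 L + L S\right)$ ($f{\left(L,S \right)} = -2 + \left(L - 4\right) \left(S + \left(10 L + L S\right)\right) = -2 + \left(-4 + L\right) \left(S + 10 L + L S\right)$)
$\frac{1}{-385 - \left(2591 + f{\left(y{\left(-5 \right)},-38 \right)}\right)} = \frac{1}{-385 - \left(2589 - 1372 + 152 + 280 - \left(-21\right) \left(-38\right)\right)} = \frac{1}{-385 - \left(2223 - 1372\right)} = \frac{1}{-385 - 851} = \frac{1}{-1236} = - \frac{1}{1236}$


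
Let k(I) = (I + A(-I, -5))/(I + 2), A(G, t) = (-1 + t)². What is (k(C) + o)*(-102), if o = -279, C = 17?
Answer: 535296/19 ≈ 28173.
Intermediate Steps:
k(I) = (36 + I)/(2 + I) (k(I) = (I + (-1 - 5)²)/(I + 2) = (I + (-6)²)/(2 + I) = (I + 36)/(2 + I) = (36 + I)/(2 + I))
(k(C) + o)*(-102) = ((36 + 17)/(2 + 17) - 279)*(-102) = (53/19 - 279)*(-102) = -5248/19*(-102) = 535296/19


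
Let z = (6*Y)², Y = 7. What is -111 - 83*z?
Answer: -146523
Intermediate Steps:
z = 1764 (z = (6*7)² = 42² = 1764)
-111 - 83*z = -111 - 83*1764 = -111 - 146412 = -146523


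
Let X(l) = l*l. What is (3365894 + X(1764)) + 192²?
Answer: 6514454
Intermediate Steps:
X(l) = l²
(3365894 + X(1764)) + 192² = (3365894 + 1764²) + 192² = (3365894 + 3111696) + 36864 = 6477590 + 36864 = 6514454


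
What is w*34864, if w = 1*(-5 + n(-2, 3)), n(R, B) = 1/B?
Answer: -488096/3 ≈ -1.6270e+5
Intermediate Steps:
w = -14/3 (w = 1*(-5 + 1/3) = 1*(-14/3) = -14/3 ≈ -4.6667)
w*34864 = -14/3*34864 = -488096/3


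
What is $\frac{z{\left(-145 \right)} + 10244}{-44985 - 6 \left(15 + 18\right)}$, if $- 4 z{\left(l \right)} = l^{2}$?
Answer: $- \frac{19951}{180732} \approx -0.11039$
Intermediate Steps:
$z{\left(l \right)} = - \frac{l^{2}}{4}$
$\frac{z{\left(-145 \right)} + 10244}{-44985 - 6 \left(15 + 18\right)} = \frac{- \frac{\left(-145\right)^{2}}{4} + 10244}{-44985 - 6 \left(15 + 18\right)} = \frac{\left(- \frac{1}{4}\right) 21025 + 10244}{-44985 - 198} = \frac{- \frac{21025}{4} + 10244}{-44985 - 198} = \frac{19951}{4 \left(-45183\right)} = \frac{19951}{4} \left(- \frac{1}{45183}\right) = - \frac{19951}{180732}$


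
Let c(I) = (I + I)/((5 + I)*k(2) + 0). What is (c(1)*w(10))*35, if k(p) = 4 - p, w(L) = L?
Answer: 175/3 ≈ 58.333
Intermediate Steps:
c(I) = 2*I/(10 + 2*I) (c(I) = (I + I)/((5 + I)*(4 - 1*2) + 0) = (2*I)/((5 + I)*(4 - 2) + 0) = (2*I)/((5 + I)*2 + 0) = (2*I)/((10 + 2*I) + 0) = (2*I)/(10 + 2*I) = 2*I/(10 + 2*I))
(c(1)*w(10))*35 = ((1/(5 + 1))*10)*35 = ((1/6)*10)*35 = ((1*(⅙))*10)*35 = ((⅙)*10)*35 = (5/3)*35 = 175/3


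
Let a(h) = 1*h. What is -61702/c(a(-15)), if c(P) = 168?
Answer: -30851/84 ≈ -367.27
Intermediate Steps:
a(h) = h
-61702/c(a(-15)) = -61702/168 = -61702*1/168 = -30851/84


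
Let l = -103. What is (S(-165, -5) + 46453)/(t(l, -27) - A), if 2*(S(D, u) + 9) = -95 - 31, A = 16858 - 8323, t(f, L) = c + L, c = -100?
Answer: -46381/8662 ≈ -5.3545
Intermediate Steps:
t(f, L) = -100 + L
A = 8535
S(D, u) = -72 (S(D, u) = -9 + (-95 - 31)/2 = -9 + (1/2)*(-126) = -9 - 63 = -72)
(S(-165, -5) + 46453)/(t(l, -27) - A) = (-72 + 46453)/((-100 - 27) - 1*8535) = 46381/(-127 - 8535) = 46381/(-8662) = 46381*(-1/8662) = -46381/8662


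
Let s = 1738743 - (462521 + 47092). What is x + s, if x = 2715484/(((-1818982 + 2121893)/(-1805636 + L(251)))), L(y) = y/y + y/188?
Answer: -212950059484149/14236817 ≈ -1.4958e+7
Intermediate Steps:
s = 1229130 (s = 1738743 - 1*509613 = 1738743 - 509613 = 1229130)
L(y) = 1 + y/188 (L(y) = 1 + y*(1/188) = 1 + y/188)
x = -230448958363359/14236817 (x = 2715484/(((-1818982 + 2121893)/(-1805636 + (1 + (1/188)*251)))) = 2715484/((302911/(-1805636 + (1 + 251/188)))) = 2715484/((302911/(-1805636 + 439/188))) = 2715484/((302911/(-339459129/188))) = 2715484/((302911*(-188/339459129))) = 2715484/(-56947268/339459129) = 2715484*(-339459129/56947268) = -230448958363359/14236817 ≈ -1.6187e+7)
x + s = -230448958363359/14236817 + 1229130 = -212950059484149/14236817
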